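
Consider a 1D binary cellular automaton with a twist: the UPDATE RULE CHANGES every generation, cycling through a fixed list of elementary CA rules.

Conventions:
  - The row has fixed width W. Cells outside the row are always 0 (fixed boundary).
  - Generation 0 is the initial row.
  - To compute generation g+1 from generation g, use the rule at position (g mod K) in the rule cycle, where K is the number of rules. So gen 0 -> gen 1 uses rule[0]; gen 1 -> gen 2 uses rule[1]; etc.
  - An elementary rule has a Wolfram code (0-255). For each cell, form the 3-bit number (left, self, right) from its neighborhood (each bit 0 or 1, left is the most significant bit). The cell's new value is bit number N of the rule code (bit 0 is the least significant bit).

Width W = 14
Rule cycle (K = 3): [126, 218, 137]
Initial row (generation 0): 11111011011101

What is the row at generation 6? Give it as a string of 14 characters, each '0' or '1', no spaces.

Gen 0: 11111011011101
Gen 1 (rule 126): 10001111110111
Gen 2 (rule 218): 01011111110111
Gen 3 (rule 137): 00011111100110
Gen 4 (rule 126): 00110000111111
Gen 5 (rule 218): 01111001111111
Gen 6 (rule 137): 01110001111110

Answer: 01110001111110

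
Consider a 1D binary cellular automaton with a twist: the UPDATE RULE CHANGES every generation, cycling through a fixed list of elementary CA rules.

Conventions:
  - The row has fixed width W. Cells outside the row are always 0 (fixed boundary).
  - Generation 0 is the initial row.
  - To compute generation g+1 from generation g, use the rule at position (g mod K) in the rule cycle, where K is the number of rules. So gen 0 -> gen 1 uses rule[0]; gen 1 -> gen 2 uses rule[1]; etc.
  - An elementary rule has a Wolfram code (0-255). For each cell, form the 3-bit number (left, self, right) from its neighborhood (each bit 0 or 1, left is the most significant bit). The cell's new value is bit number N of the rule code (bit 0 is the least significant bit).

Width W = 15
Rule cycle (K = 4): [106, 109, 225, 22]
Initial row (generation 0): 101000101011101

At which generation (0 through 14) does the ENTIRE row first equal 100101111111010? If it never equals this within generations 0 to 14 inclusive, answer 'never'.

Gen 0: 101000101011101
Gen 1 (rule 106): 010001010110110
Gen 2 (rule 109): 010101111111110
Gen 3 (rule 225): 001010111111110
Gen 4 (rule 22): 011010000000001
Gen 5 (rule 106): 111100000000010
Gen 6 (rule 109): 100101111111010
Gen 7 (rule 225): 000010111111100
Gen 8 (rule 22): 000110000000010
Gen 9 (rule 106): 001110000000100
Gen 10 (rule 109): 101010111110101
Gen 11 (rule 225): 010101011111010
Gen 12 (rule 22): 110101000000011
Gen 13 (rule 106): 111010000000111
Gen 14 (rule 109): 101110111110101

Answer: 6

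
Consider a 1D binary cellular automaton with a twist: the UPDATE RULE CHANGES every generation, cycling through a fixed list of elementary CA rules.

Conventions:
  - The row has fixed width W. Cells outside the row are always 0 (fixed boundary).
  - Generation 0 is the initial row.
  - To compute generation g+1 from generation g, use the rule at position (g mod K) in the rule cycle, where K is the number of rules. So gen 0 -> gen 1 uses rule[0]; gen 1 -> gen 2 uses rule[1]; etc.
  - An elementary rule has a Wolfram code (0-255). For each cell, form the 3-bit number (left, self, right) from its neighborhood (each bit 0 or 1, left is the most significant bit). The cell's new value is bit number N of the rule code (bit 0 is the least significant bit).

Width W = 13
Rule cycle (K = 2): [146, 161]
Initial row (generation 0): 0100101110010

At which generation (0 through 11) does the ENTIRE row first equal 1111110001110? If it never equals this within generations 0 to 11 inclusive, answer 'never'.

Gen 0: 0100101110010
Gen 1 (rule 146): 1011000101101
Gen 2 (rule 161): 0100010010010
Gen 3 (rule 146): 1010101101101
Gen 4 (rule 161): 0101010010010
Gen 5 (rule 146): 1000001101101
Gen 6 (rule 161): 0011100010010
Gen 7 (rule 146): 0101010101101
Gen 8 (rule 161): 0010101010010
Gen 9 (rule 146): 0100000001101
Gen 10 (rule 161): 0001111100010
Gen 11 (rule 146): 0010111010101

Answer: never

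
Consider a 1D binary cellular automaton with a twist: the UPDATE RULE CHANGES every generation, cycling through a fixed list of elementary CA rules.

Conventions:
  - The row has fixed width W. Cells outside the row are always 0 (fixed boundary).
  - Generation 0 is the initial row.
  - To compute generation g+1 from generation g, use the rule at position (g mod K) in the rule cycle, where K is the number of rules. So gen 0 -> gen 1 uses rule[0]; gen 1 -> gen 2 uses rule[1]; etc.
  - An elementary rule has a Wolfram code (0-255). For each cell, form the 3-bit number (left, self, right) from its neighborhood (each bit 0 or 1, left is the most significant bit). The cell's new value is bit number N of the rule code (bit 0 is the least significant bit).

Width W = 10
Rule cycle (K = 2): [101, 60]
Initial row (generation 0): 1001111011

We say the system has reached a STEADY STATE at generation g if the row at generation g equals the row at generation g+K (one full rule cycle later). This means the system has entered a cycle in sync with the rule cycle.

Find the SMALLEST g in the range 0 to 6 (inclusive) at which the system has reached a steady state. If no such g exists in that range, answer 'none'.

Answer: none

Derivation:
Gen 0: 1001111011
Gen 1 (rule 101): 1000001101
Gen 2 (rule 60): 1100001011
Gen 3 (rule 101): 0101101101
Gen 4 (rule 60): 0111011011
Gen 5 (rule 101): 0001101101
Gen 6 (rule 60): 0001011011
Gen 7 (rule 101): 1101101101
Gen 8 (rule 60): 1011011011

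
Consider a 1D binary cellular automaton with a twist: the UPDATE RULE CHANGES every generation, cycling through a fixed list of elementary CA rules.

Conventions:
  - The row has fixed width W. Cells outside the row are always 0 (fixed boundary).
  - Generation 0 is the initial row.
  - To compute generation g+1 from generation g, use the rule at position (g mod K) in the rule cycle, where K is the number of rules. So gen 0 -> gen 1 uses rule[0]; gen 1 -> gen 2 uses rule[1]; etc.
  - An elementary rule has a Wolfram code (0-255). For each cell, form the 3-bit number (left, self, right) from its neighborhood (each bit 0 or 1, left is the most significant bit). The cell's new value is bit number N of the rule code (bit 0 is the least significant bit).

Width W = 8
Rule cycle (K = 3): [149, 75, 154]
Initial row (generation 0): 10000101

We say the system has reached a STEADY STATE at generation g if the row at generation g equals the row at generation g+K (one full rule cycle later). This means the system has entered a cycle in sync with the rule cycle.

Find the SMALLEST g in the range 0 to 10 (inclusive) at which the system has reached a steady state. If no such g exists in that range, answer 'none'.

Gen 0: 10000101
Gen 1 (rule 149): 11110101
Gen 2 (rule 75): 10010000
Gen 3 (rule 154): 01101000
Gen 4 (rule 149): 00001111
Gen 5 (rule 75): 11111001
Gen 6 (rule 154): 11110110
Gen 7 (rule 149): 01100001
Gen 8 (rule 75): 11101110
Gen 9 (rule 154): 11001101
Gen 10 (rule 149): 00100001
Gen 11 (rule 75): 11001110
Gen 12 (rule 154): 10111101
Gen 13 (rule 149): 10011001

Answer: none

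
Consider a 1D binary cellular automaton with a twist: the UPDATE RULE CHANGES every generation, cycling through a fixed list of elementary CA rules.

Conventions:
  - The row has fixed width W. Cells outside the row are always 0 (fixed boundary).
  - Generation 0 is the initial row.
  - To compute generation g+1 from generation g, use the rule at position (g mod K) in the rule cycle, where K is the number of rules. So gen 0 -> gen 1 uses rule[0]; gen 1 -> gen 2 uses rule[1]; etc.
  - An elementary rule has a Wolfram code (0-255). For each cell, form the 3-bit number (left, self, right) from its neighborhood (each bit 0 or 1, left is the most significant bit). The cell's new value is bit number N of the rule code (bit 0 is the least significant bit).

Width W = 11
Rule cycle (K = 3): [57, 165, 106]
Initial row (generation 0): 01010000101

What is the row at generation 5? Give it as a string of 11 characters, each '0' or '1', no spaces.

Gen 0: 01010000101
Gen 1 (rule 57): 00101110010
Gen 2 (rule 165): 10110100010
Gen 3 (rule 106): 01111000100
Gen 4 (rule 57): 01000110011
Gen 5 (rule 165): 01010000000

Answer: 01010000000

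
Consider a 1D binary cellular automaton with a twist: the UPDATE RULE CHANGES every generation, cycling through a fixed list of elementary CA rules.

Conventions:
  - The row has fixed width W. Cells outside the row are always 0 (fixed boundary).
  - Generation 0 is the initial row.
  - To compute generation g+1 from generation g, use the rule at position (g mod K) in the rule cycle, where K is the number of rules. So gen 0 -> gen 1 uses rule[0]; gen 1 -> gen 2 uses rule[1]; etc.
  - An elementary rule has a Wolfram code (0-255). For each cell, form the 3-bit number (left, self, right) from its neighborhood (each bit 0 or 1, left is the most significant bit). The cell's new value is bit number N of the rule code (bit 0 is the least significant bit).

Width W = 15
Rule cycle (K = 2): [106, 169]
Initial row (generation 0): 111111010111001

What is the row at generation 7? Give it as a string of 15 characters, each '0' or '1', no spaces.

Answer: 011010010001110

Derivation:
Gen 0: 111111010111001
Gen 1 (rule 106): 100001101101010
Gen 2 (rule 169): 001101011010100
Gen 3 (rule 106): 011110111101000
Gen 4 (rule 169): 011101111010011
Gen 5 (rule 106): 110111001100111
Gen 6 (rule 169): 101110001000110
Gen 7 (rule 106): 011010010001110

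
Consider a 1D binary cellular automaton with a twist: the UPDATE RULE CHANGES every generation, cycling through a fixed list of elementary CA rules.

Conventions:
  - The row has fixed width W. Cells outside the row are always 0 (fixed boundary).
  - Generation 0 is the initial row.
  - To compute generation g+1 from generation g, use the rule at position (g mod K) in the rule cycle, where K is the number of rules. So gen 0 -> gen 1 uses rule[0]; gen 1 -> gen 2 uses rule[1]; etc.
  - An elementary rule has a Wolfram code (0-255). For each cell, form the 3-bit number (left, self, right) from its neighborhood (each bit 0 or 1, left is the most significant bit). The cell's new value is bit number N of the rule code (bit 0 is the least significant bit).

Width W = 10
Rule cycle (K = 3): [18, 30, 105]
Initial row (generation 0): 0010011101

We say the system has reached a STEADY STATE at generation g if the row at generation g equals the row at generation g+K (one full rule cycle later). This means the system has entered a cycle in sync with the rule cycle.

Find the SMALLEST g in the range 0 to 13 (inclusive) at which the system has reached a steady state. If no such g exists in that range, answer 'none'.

Gen 0: 0010011101
Gen 1 (rule 18): 0101100000
Gen 2 (rule 30): 1101010000
Gen 3 (rule 105): 1110100111
Gen 4 (rule 18): 0000011000
Gen 5 (rule 30): 0000110100
Gen 6 (rule 105): 1110111001
Gen 7 (rule 18): 0000000110
Gen 8 (rule 30): 0000001101
Gen 9 (rule 105): 1111101110
Gen 10 (rule 18): 0000000001
Gen 11 (rule 30): 0000000011
Gen 12 (rule 105): 1111111011
Gen 13 (rule 18): 0000000000
Gen 14 (rule 30): 0000000000
Gen 15 (rule 105): 1111111111
Gen 16 (rule 18): 0000000000

Answer: 13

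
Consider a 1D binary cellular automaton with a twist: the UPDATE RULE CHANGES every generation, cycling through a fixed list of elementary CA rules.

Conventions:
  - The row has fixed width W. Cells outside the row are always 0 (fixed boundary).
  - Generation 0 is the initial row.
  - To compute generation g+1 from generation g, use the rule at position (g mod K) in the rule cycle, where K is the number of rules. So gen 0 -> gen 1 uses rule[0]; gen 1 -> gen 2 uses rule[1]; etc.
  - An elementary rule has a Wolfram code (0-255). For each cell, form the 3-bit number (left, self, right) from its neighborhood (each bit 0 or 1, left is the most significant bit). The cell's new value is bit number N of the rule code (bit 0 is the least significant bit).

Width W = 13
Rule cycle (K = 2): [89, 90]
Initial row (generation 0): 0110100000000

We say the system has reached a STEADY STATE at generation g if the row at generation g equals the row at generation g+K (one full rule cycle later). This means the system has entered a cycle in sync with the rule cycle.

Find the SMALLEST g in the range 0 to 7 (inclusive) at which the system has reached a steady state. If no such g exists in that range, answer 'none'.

Gen 0: 0110100000000
Gen 1 (rule 89): 0110011111111
Gen 2 (rule 90): 1111110000001
Gen 3 (rule 89): 1000011111100
Gen 4 (rule 90): 0100110000110
Gen 5 (rule 89): 0010111110111
Gen 6 (rule 90): 0100100010101
Gen 7 (rule 89): 0010011000000
Gen 8 (rule 90): 0101111100000
Gen 9 (rule 89): 0001000111111

Answer: none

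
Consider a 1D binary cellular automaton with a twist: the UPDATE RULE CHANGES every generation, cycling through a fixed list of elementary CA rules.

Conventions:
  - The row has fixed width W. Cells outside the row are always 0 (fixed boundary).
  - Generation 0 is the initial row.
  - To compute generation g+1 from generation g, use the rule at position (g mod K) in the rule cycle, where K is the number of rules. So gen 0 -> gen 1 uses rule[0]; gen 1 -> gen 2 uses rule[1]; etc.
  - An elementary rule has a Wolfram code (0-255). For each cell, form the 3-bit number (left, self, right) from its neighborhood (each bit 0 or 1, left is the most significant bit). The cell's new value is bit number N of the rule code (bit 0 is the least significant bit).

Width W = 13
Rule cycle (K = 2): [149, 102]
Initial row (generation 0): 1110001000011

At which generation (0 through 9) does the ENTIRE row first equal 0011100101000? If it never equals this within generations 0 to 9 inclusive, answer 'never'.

Gen 0: 1110001000011
Gen 1 (rule 149): 0101101111000
Gen 2 (rule 102): 1110110001000
Gen 3 (rule 149): 0100001101111
Gen 4 (rule 102): 1100010110001
Gen 5 (rule 149): 0011010001101
Gen 6 (rule 102): 0101110010111
Gen 7 (rule 149): 0100101010010
Gen 8 (rule 102): 1101111110110
Gen 9 (rule 149): 0000111100001

Answer: never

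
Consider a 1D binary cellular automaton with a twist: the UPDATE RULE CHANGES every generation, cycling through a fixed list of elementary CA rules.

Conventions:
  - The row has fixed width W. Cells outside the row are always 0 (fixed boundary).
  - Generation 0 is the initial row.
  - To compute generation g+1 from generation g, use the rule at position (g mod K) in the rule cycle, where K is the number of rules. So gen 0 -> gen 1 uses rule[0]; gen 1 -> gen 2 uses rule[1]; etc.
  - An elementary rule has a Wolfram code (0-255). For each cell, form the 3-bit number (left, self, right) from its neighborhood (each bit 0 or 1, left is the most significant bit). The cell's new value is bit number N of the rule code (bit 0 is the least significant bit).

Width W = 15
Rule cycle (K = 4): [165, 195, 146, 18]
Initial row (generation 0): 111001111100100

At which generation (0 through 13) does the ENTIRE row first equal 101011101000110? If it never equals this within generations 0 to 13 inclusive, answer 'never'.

Answer: never

Derivation:
Gen 0: 111001111100100
Gen 1 (rule 165): 010000111000101
Gen 2 (rule 195): 100111011011000
Gen 3 (rule 146): 011010000000100
Gen 4 (rule 18): 100001000001010
Gen 5 (rule 165): 101101011101110
Gen 6 (rule 195): 000100001100110
Gen 7 (rule 146): 001010010011001
Gen 8 (rule 18): 010001101100110
Gen 9 (rule 165): 010100010000000
Gen 10 (rule 195): 100001100111111
Gen 11 (rule 146): 010010011011110
Gen 12 (rule 18): 101101100000001
Gen 13 (rule 165): 110010001111101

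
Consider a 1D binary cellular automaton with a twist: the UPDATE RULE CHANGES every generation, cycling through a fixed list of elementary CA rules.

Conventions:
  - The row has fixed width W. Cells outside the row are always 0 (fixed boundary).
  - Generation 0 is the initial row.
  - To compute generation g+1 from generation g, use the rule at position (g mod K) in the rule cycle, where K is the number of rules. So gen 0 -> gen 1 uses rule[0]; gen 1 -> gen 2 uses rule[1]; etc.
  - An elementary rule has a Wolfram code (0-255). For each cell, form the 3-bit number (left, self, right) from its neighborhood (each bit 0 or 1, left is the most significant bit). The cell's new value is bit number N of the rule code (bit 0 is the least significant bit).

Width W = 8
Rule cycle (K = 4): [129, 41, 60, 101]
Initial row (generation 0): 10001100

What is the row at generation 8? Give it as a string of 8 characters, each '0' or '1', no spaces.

Gen 0: 10001100
Gen 1 (rule 129): 00100001
Gen 2 (rule 41): 10001100
Gen 3 (rule 60): 11001010
Gen 4 (rule 101): 01001110
Gen 5 (rule 129): 00000100
Gen 6 (rule 41): 11110001
Gen 7 (rule 60): 10001001
Gen 8 (rule 101): 10101001

Answer: 10101001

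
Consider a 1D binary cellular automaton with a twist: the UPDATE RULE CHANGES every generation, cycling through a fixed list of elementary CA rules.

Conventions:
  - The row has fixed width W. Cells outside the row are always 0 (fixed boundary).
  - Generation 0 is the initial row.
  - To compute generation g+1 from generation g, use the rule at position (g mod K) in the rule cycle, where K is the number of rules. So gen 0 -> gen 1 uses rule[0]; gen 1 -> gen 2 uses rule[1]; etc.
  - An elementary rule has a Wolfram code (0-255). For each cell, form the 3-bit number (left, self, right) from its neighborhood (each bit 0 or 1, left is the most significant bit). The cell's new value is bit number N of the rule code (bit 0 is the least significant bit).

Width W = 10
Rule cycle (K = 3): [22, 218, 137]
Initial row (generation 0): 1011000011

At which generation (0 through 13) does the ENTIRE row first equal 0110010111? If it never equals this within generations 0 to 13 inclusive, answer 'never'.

Gen 0: 1011000011
Gen 1 (rule 22): 1000100100
Gen 2 (rule 218): 0101011010
Gen 3 (rule 137): 0000010000
Gen 4 (rule 22): 0000111000
Gen 5 (rule 218): 0001111100
Gen 6 (rule 137): 1101111001
Gen 7 (rule 22): 0000000111
Gen 8 (rule 218): 0000001111
Gen 9 (rule 137): 1111101110
Gen 10 (rule 22): 0000000001
Gen 11 (rule 218): 0000000010
Gen 12 (rule 137): 1111111000
Gen 13 (rule 22): 0000000100

Answer: never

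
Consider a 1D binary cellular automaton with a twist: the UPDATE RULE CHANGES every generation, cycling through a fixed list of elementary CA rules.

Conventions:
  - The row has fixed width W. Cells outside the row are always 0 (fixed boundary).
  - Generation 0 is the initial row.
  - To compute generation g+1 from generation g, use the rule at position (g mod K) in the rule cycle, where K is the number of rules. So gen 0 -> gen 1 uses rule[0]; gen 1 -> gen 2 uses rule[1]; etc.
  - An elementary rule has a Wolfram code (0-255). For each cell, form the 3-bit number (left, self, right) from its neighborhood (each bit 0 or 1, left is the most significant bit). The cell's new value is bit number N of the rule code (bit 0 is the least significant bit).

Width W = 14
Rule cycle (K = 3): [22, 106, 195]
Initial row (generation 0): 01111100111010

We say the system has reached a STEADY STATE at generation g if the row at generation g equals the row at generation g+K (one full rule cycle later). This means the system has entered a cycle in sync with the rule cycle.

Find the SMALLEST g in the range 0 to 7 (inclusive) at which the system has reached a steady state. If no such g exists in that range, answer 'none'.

Gen 0: 01111100111010
Gen 1 (rule 22): 10000011000011
Gen 2 (rule 106): 00000111000111
Gen 3 (rule 195): 11111011011011
Gen 4 (rule 22): 00000000000000
Gen 5 (rule 106): 00000000000000
Gen 6 (rule 195): 11111111111111
Gen 7 (rule 22): 00000000000000
Gen 8 (rule 106): 00000000000000
Gen 9 (rule 195): 11111111111111
Gen 10 (rule 22): 00000000000000

Answer: 4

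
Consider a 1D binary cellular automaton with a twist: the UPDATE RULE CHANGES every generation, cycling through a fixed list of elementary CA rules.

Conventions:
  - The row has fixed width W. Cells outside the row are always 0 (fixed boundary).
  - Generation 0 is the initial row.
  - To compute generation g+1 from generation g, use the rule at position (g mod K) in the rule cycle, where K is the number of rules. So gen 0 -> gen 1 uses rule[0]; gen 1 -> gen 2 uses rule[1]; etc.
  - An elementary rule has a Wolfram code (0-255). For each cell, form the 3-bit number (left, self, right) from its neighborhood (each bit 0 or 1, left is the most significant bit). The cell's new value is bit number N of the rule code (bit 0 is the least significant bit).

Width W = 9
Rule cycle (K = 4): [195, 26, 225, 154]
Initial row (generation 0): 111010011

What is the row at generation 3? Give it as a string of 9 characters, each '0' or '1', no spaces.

Answer: 011010011

Derivation:
Gen 0: 111010011
Gen 1 (rule 195): 011000101
Gen 2 (rule 26): 110101000
Gen 3 (rule 225): 011010011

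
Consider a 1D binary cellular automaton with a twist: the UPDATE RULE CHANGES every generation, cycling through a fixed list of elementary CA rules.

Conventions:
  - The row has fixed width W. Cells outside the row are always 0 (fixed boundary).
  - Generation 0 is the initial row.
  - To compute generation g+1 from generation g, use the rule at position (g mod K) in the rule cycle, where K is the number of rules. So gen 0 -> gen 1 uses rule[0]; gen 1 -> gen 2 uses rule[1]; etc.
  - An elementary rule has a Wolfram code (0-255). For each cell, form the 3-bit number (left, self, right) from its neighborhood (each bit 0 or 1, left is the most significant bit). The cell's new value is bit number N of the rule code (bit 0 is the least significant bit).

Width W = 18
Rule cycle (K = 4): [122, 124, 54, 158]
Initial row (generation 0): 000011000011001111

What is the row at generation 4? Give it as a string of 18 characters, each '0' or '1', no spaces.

Gen 0: 000011000011001111
Gen 1 (rule 122): 000111100111111001
Gen 2 (rule 124): 000100110100001101
Gen 3 (rule 54): 001111001110010011
Gen 4 (rule 158): 011110111101111110

Answer: 011110111101111110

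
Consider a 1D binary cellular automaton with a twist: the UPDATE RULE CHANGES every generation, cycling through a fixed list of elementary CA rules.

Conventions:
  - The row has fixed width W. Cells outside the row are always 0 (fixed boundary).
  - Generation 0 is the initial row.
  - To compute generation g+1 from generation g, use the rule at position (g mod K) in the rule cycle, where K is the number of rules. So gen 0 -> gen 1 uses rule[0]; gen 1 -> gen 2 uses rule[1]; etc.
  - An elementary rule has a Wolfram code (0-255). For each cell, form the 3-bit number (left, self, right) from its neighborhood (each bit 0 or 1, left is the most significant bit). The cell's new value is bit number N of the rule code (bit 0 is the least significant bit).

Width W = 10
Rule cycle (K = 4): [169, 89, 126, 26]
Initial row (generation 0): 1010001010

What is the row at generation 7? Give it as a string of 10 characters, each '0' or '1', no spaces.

Gen 0: 1010001010
Gen 1 (rule 169): 0100100100
Gen 2 (rule 89): 0010010011
Gen 3 (rule 126): 0111111111
Gen 4 (rule 26): 1100000000
Gen 5 (rule 169): 1001111111
Gen 6 (rule 89): 0101000001
Gen 7 (rule 126): 1111100011

Answer: 1111100011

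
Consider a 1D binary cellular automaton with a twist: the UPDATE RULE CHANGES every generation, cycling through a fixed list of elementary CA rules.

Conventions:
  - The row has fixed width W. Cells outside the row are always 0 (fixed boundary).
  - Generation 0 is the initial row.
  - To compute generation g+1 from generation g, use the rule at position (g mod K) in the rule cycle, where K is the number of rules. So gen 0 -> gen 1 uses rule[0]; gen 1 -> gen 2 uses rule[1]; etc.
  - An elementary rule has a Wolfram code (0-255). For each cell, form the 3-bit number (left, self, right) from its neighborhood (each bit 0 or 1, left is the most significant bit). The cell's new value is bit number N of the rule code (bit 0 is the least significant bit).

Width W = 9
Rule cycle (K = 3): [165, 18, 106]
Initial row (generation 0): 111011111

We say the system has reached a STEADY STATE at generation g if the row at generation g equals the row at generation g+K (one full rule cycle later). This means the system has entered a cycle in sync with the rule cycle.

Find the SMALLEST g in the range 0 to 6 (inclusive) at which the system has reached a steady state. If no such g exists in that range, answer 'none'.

Gen 0: 111011111
Gen 1 (rule 165): 010101110
Gen 2 (rule 18): 100000001
Gen 3 (rule 106): 000000010
Gen 4 (rule 165): 111111010
Gen 5 (rule 18): 000000001
Gen 6 (rule 106): 000000010
Gen 7 (rule 165): 111111010
Gen 8 (rule 18): 000000001
Gen 9 (rule 106): 000000010

Answer: 3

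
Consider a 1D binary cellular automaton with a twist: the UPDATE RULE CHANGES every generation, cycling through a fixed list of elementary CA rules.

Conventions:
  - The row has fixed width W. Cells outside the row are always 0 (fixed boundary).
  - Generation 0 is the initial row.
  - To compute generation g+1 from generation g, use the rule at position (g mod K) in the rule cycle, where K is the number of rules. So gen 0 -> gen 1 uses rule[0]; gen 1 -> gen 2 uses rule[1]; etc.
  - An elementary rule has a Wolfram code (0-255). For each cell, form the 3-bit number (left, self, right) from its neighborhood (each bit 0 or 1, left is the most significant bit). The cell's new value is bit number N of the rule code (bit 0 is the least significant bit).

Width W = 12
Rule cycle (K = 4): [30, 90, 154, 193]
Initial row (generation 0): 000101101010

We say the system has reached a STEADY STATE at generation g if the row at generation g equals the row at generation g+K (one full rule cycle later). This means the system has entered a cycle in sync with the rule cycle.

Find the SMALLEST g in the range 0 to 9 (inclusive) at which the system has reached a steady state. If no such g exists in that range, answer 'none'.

Answer: none

Derivation:
Gen 0: 000101101010
Gen 1 (rule 30): 001101001011
Gen 2 (rule 90): 011100110011
Gen 3 (rule 154): 111011101110
Gen 4 (rule 193): 011001100110
Gen 5 (rule 30): 110111011101
Gen 6 (rule 90): 110101010100
Gen 7 (rule 154): 100000000010
Gen 8 (rule 193): 001111111000
Gen 9 (rule 30): 011000000100
Gen 10 (rule 90): 111100001010
Gen 11 (rule 154): 111010010001
Gen 12 (rule 193): 011000000100
Gen 13 (rule 30): 110100001110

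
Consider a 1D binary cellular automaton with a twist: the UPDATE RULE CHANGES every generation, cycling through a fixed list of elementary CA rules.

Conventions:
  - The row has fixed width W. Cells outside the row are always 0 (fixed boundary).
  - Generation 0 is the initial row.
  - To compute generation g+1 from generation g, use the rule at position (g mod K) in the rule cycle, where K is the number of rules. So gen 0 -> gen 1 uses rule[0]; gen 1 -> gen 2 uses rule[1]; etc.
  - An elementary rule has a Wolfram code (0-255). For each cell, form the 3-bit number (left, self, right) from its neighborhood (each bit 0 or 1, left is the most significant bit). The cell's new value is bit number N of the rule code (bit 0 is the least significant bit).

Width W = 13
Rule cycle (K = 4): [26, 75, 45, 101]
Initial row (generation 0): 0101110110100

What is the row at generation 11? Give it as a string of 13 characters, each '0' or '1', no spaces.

Gen 0: 0101110110100
Gen 1 (rule 26): 1001000100010
Gen 2 (rule 75): 0010011001100
Gen 3 (rule 45): 1010010001001
Gen 4 (rule 101): 1110010101001
Gen 5 (rule 26): 1001100000110
Gen 6 (rule 75): 0011101111110
Gen 7 (rule 45): 1010011000000
Gen 8 (rule 101): 1110001011111
Gen 9 (rule 26): 1001010010000
Gen 10 (rule 75): 0010000100111
Gen 11 (rule 45): 1010110100100

Answer: 1010110100100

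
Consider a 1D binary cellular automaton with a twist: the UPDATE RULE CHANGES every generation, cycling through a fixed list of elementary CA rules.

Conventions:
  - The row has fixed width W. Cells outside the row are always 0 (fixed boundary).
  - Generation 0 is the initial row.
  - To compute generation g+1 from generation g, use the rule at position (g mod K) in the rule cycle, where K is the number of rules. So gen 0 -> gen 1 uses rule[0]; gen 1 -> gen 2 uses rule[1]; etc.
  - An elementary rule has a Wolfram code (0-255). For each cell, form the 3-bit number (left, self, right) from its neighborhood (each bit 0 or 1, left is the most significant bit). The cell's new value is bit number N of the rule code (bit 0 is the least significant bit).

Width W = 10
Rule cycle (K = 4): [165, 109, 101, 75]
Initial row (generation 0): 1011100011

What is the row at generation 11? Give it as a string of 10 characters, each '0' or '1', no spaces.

Answer: 0001011010

Derivation:
Gen 0: 1011100011
Gen 1 (rule 165): 1101001000
Gen 2 (rule 109): 1111001011
Gen 3 (rule 101): 0001001101
Gen 4 (rule 75): 1110011100
Gen 5 (rule 165): 0100001001
Gen 6 (rule 109): 0101101001
Gen 7 (rule 101): 0110111001
Gen 8 (rule 75): 1110101010
Gen 9 (rule 165): 0101111110
Gen 10 (rule 109): 0111000010
Gen 11 (rule 101): 0001011010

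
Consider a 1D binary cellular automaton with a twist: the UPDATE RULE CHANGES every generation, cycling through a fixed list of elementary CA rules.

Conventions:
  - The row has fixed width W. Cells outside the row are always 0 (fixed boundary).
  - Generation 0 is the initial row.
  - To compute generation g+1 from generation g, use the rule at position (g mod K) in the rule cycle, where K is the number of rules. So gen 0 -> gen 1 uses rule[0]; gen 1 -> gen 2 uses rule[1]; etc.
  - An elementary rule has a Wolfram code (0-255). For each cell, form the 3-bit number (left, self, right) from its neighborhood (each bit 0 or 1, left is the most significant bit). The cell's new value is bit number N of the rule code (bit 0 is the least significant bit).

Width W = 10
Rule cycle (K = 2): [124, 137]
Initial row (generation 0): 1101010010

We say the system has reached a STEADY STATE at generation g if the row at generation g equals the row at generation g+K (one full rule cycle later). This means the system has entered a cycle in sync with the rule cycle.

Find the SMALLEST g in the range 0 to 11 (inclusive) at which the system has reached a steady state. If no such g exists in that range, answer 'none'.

Answer: 7

Derivation:
Gen 0: 1101010010
Gen 1 (rule 124): 1111111011
Gen 2 (rule 137): 1111110010
Gen 3 (rule 124): 1000011011
Gen 4 (rule 137): 0011010010
Gen 5 (rule 124): 0011111011
Gen 6 (rule 137): 1011110010
Gen 7 (rule 124): 1110011011
Gen 8 (rule 137): 1100010010
Gen 9 (rule 124): 1110011011
Gen 10 (rule 137): 1100010010
Gen 11 (rule 124): 1110011011
Gen 12 (rule 137): 1100010010
Gen 13 (rule 124): 1110011011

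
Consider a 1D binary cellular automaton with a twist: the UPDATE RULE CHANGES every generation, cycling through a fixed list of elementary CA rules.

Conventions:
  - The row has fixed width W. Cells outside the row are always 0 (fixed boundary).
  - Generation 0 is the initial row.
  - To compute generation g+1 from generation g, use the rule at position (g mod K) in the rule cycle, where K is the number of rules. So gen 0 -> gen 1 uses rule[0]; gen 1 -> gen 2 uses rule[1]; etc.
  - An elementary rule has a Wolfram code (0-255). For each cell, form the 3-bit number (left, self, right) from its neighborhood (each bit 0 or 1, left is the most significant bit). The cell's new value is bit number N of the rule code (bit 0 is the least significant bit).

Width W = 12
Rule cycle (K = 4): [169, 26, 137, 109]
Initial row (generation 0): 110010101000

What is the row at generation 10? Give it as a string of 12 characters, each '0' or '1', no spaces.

Gen 0: 110010101000
Gen 1 (rule 169): 100001010011
Gen 2 (rule 26): 010010001110
Gen 3 (rule 137): 000000101100
Gen 4 (rule 109): 111110111101
Gen 5 (rule 169): 111101111010
Gen 6 (rule 26): 100001000001
Gen 7 (rule 137): 001100011100
Gen 8 (rule 109): 101101010101
Gen 9 (rule 169): 011010101010
Gen 10 (rule 26): 110000000001

Answer: 110000000001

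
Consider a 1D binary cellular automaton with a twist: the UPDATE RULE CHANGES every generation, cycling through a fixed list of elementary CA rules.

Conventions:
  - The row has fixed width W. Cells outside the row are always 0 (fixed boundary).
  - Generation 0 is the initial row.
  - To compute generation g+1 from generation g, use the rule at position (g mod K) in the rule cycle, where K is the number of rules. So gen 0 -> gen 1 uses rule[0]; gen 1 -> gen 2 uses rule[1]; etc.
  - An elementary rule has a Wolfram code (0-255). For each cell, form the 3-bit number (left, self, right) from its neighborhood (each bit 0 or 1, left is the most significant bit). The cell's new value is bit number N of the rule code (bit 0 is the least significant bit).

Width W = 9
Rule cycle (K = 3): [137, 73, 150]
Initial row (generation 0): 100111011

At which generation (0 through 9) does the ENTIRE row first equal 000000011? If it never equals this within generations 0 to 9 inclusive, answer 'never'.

Answer: never

Derivation:
Gen 0: 100111011
Gen 1 (rule 137): 000110010
Gen 2 (rule 73): 110110000
Gen 3 (rule 150): 000001000
Gen 4 (rule 137): 111100011
Gen 5 (rule 73): 100101011
Gen 6 (rule 150): 111101000
Gen 7 (rule 137): 111000011
Gen 8 (rule 73): 101011011
Gen 9 (rule 150): 101000000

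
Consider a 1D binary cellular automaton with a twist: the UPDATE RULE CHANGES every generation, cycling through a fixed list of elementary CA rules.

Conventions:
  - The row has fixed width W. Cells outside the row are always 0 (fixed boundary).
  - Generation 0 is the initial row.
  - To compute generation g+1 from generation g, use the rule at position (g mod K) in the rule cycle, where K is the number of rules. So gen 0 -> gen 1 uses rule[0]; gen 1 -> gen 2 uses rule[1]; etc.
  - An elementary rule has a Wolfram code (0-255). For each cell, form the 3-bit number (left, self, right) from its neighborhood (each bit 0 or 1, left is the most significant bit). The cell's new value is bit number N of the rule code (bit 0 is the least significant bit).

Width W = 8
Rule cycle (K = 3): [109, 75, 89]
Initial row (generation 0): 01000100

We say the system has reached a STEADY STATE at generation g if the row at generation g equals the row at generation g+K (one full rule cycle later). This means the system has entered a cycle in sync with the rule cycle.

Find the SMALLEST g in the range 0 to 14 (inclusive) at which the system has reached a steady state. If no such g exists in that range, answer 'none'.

Gen 0: 01000100
Gen 1 (rule 109): 01010101
Gen 2 (rule 75): 10000000
Gen 3 (rule 89): 01111111
Gen 4 (rule 109): 01000001
Gen 5 (rule 75): 10011110
Gen 6 (rule 89): 01010011
Gen 7 (rule 109): 01110011
Gen 8 (rule 75): 11010111
Gen 9 (rule 89): 11000101
Gen 10 (rule 109): 11010111
Gen 11 (rule 75): 11000101
Gen 12 (rule 89): 11110000
Gen 13 (rule 109): 10010111
Gen 14 (rule 75): 00100101
Gen 15 (rule 89): 10010000
Gen 16 (rule 109): 10010111
Gen 17 (rule 75): 00100101

Answer: 13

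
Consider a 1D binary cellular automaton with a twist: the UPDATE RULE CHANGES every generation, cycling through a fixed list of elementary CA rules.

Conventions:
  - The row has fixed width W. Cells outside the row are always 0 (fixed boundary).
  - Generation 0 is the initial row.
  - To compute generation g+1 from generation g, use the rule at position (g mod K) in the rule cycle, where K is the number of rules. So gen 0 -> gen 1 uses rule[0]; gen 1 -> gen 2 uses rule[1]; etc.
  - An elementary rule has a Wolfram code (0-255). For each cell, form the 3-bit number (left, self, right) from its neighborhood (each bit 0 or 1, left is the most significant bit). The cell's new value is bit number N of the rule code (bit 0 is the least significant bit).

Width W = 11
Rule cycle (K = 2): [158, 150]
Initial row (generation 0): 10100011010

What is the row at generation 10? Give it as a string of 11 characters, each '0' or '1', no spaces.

Gen 0: 10100011010
Gen 1 (rule 158): 10110110011
Gen 2 (rule 150): 10000001100
Gen 3 (rule 158): 11000011010
Gen 4 (rule 150): 00100100011
Gen 5 (rule 158): 01111110110
Gen 6 (rule 150): 10111100001
Gen 7 (rule 158): 10111010011
Gen 8 (rule 150): 10010011100
Gen 9 (rule 158): 11111111010
Gen 10 (rule 150): 01111110011

Answer: 01111110011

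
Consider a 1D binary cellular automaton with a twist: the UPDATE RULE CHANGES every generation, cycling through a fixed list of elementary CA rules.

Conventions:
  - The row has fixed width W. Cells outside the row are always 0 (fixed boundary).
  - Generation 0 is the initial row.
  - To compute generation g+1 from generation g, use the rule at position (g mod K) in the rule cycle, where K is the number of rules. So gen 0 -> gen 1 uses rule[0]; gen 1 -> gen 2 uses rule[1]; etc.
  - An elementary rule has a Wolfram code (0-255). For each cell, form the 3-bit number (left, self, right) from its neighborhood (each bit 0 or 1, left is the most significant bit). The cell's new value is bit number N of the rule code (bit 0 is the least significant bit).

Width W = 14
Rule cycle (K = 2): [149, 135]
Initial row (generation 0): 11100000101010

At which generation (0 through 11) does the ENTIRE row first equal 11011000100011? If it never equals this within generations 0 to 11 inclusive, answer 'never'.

Gen 0: 11100000101010
Gen 1 (rule 149): 01011110101011
Gen 2 (rule 135): 11001100101000
Gen 3 (rule 149): 00100010101111
Gen 4 (rule 135): 11101110100110
Gen 5 (rule 149): 01000100110001
Gen 6 (rule 135): 11011101000111
Gen 7 (rule 149): 00001001110010
Gen 8 (rule 135): 11111010100110
Gen 9 (rule 149): 01110010110001
Gen 10 (rule 135): 10100110000111
Gen 11 (rule 149): 10110001110010

Answer: never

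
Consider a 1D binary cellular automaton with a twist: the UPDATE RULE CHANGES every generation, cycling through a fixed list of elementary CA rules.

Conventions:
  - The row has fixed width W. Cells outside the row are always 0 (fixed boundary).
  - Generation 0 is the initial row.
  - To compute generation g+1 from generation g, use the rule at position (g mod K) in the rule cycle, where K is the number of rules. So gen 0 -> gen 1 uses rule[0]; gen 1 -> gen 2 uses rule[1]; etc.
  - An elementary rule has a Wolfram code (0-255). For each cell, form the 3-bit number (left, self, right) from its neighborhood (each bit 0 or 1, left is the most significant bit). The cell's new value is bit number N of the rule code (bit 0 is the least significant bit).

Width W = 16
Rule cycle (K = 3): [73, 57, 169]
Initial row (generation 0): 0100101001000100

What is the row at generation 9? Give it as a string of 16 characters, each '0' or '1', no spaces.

Gen 0: 0100101001000100
Gen 1 (rule 73): 0000000000010001
Gen 2 (rule 57): 1111111111001100
Gen 3 (rule 169): 1111111110001001
Gen 4 (rule 73): 1000000010100000
Gen 5 (rule 57): 0111111001011111
Gen 6 (rule 169): 0111110000111110
Gen 7 (rule 73): 0100010110100010
Gen 8 (rule 57): 0011001101011001
Gen 9 (rule 169): 1010001010110000

Answer: 1010001010110000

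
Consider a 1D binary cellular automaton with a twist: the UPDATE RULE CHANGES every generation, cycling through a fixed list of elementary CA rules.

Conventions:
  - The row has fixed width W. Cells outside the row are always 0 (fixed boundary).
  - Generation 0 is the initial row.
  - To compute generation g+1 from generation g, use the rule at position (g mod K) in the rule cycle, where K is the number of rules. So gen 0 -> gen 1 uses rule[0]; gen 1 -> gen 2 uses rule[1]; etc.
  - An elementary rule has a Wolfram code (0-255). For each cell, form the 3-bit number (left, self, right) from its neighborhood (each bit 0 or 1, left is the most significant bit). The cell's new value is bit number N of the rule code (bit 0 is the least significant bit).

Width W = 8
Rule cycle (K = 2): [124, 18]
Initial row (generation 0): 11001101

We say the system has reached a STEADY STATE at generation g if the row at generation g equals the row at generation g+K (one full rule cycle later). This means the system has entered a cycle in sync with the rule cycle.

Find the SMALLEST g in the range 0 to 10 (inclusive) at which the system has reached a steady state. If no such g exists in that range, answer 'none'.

Gen 0: 11001101
Gen 1 (rule 124): 11101111
Gen 2 (rule 18): 00000000
Gen 3 (rule 124): 00000000
Gen 4 (rule 18): 00000000
Gen 5 (rule 124): 00000000
Gen 6 (rule 18): 00000000
Gen 7 (rule 124): 00000000
Gen 8 (rule 18): 00000000
Gen 9 (rule 124): 00000000
Gen 10 (rule 18): 00000000
Gen 11 (rule 124): 00000000
Gen 12 (rule 18): 00000000

Answer: 2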